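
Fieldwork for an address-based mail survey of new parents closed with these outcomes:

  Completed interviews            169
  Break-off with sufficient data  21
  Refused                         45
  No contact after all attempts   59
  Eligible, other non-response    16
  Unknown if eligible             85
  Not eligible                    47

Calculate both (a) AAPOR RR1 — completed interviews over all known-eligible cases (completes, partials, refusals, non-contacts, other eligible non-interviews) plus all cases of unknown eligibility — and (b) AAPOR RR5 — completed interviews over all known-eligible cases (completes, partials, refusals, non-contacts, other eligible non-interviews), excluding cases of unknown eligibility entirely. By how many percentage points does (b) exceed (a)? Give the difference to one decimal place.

11.7

Numerator = 169
Denom = 169 + 21 + 45 + 59 + 16 + 85 = 395
RR1 = 169 / 395 = 0.4278
Denom = 169 + 21 + 45 + 59 + 16 = 310
RR5 = 169 / 310 = 0.5452
Difference = 54.52 − 42.78 = 11.74 percentage points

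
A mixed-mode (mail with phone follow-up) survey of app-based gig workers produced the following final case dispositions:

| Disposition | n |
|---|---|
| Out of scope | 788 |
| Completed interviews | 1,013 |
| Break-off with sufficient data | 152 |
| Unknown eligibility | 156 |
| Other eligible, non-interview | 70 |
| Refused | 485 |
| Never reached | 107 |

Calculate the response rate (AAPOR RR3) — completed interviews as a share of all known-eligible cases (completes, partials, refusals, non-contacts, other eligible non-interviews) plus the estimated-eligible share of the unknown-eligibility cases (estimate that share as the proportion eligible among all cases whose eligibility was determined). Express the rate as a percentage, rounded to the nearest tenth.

Top → 1013
Known eligible → 1013 + 152 + 485 + 107 + 70 = 1827
e = 1827 / (1827 + 788) = 1827 / 2615 = 0.6987
e × U → 0.6987 × 156 = 109.00
Base → 1827 + 109.00 = 1936.00
RR3 = 1013 / 1936.00 = 0.5232

52.3%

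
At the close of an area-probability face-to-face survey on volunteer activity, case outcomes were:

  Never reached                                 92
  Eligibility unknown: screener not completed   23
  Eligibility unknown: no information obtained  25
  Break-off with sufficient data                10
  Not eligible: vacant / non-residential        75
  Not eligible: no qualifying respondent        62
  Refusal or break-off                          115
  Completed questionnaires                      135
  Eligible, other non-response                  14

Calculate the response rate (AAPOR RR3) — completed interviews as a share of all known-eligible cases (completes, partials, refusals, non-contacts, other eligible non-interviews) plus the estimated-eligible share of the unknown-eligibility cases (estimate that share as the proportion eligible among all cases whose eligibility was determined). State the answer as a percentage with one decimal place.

Eligibility not determined = 23 + 25 = 48
Out of scope = 62 + 75 = 137
Top = 135
Known eligible = 135 + 10 + 115 + 92 + 14 = 366
e = 366 / (366 + 137) = 366 / 503 = 0.7276
Eligible share of unknowns = 0.7276 × 48 = 34.92
Denom = 366 + 34.92 = 400.92
RR3 = 135 / 400.92 = 0.3367

33.7%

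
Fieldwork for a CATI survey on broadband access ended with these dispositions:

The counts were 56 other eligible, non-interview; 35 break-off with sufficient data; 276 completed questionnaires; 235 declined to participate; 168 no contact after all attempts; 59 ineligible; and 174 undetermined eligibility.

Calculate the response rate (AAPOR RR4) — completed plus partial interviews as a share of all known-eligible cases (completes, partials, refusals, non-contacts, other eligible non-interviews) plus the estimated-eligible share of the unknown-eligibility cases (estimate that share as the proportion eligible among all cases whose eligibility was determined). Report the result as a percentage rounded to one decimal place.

Top → 276 + 35 = 311
Eligible (known) → 276 + 35 + 235 + 168 + 56 = 770
e = 770 / (770 + 59) = 770 / 829 = 0.9288
Estimated eligible among unknowns → 0.9288 × 174 = 161.61
Denominator → 770 + 161.61 = 931.61
RR4 = 311 / 931.61 = 0.3338

33.4%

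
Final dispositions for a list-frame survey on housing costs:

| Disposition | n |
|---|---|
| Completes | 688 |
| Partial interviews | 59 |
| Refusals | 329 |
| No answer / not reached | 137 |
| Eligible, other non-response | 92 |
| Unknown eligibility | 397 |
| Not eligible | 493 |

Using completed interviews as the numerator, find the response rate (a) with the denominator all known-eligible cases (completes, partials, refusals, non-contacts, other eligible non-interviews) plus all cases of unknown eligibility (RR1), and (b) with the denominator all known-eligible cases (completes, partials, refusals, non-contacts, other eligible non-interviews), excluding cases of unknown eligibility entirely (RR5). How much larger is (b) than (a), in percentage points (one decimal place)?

Num = 688
Denominator = 688 + 59 + 329 + 137 + 92 + 397 = 1702
RR1 = 688 / 1702 = 0.4042
Denominator = 688 + 59 + 329 + 137 + 92 = 1305
RR5 = 688 / 1305 = 0.5272
Difference = 52.72 − 40.42 = 12.30 percentage points

12.3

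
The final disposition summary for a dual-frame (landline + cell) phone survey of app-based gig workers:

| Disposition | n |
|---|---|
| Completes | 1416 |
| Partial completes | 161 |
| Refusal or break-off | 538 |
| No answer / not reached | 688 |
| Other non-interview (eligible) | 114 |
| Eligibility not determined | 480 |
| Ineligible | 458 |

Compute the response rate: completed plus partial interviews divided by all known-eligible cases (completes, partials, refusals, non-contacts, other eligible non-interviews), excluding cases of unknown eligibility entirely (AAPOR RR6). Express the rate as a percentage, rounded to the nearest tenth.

54.1%

Numerator → 1416 + 161 = 1577
Base → 1416 + 161 + 538 + 688 + 114 = 2917
RR6 = 1577 / 2917 = 0.5406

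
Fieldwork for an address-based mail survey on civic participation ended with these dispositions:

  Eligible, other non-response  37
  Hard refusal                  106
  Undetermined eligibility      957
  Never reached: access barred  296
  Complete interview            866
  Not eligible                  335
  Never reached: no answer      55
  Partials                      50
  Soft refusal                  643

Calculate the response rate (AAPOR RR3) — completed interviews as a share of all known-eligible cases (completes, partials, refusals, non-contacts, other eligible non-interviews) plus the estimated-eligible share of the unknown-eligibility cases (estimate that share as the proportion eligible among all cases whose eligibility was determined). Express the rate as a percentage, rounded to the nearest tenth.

30.1%

Refused = 106 + 643 = 749
Non-contacts = 55 + 296 = 351
Numerator = 866
Known eligible = 866 + 50 + 749 + 351 + 37 = 2053
e = 2053 / (2053 + 335) = 2053 / 2388 = 0.8597
e × U = 0.8597 × 957 = 822.73
Denom = 2053 + 822.73 = 2875.73
RR3 = 866 / 2875.73 = 0.3011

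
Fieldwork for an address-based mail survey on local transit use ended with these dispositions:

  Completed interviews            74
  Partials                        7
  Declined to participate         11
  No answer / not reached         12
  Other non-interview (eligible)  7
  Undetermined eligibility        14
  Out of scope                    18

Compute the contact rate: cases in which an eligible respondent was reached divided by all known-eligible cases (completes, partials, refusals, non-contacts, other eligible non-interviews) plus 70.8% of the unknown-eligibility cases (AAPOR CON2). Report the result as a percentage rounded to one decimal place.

81.9%

Top → 74 + 7 + 11 + 7 = 99
Known eligible → 74 + 7 + 11 + 12 + 7 = 111
Eligible share of unknowns → 0.7080 × 14 = 9.91
Base → 111 + 9.91 = 120.91
CON2 = 99 / 120.91 = 0.8188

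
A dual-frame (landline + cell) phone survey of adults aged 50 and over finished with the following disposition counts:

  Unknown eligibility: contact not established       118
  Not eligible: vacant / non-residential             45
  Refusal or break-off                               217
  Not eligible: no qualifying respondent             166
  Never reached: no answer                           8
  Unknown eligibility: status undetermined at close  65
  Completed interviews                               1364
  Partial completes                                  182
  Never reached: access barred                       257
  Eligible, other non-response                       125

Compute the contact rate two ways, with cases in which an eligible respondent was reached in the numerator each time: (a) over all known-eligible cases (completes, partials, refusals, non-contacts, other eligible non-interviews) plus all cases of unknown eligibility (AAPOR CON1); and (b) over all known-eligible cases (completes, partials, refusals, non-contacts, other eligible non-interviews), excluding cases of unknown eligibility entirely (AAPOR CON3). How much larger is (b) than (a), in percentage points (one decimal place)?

6.9

Non-contacts = 8 + 257 = 265
Unknown if eligible = 118 + 65 = 183
Not eligible = 166 + 45 = 211
Numerator: 1364 + 182 + 217 + 125 = 1888
Denominator: 1364 + 182 + 217 + 265 + 125 + 183 = 2336
CON1 = 1888 / 2336 = 0.8082
Denominator: 1364 + 182 + 217 + 265 + 125 = 2153
CON3 = 1888 / 2153 = 0.8769
Difference = 87.69 − 80.82 = 6.87 percentage points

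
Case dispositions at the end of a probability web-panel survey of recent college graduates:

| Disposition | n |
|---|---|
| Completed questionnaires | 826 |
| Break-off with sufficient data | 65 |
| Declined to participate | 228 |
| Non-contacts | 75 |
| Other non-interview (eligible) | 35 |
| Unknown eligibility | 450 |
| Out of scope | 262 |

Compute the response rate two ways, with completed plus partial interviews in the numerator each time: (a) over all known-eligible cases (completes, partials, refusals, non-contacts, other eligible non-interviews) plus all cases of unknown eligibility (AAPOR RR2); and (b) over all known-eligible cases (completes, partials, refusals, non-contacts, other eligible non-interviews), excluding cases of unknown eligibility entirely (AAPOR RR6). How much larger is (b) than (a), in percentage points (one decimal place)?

Num → 826 + 65 = 891
Denom → 826 + 65 + 228 + 75 + 35 + 450 = 1679
RR2 = 891 / 1679 = 0.5307
Denom → 826 + 65 + 228 + 75 + 35 = 1229
RR6 = 891 / 1229 = 0.7250
Difference = 72.50 − 53.07 = 19.43 percentage points

19.4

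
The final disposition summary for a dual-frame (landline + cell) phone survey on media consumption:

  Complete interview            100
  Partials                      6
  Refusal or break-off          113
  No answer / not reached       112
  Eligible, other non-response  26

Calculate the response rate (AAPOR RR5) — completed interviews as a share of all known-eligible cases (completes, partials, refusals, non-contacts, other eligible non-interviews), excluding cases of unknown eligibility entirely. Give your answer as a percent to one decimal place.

28.0%

Numerator → 100
Denominator → 100 + 6 + 113 + 112 + 26 = 357
RR5 = 100 / 357 = 0.2801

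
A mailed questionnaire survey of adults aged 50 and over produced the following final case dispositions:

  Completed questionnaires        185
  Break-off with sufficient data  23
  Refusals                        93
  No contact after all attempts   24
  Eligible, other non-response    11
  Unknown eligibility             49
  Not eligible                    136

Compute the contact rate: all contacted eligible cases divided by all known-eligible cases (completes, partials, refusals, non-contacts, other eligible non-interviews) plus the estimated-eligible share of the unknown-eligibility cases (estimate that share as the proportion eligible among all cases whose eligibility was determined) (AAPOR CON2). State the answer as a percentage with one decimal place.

Numerator: 185 + 23 + 93 + 11 = 312
Known eligible: 185 + 23 + 93 + 24 + 11 = 336
e = 336 / (336 + 136) = 336 / 472 = 0.7119
Eligible share of unknowns: 0.7119 × 49 = 34.88
Denom: 336 + 34.88 = 370.88
CON2 = 312 / 370.88 = 0.8412

84.1%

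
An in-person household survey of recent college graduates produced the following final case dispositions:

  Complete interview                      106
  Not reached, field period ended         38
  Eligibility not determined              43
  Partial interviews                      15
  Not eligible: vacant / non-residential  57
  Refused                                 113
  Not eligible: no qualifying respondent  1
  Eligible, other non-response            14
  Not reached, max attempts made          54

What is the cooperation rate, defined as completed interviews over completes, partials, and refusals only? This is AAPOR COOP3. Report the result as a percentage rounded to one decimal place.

Never reached = 38 + 54 = 92
Screened out, ineligible = 1 + 57 = 58
Num: 106
Denominator: 106 + 15 + 113 = 234
COOP3 = 106 / 234 = 0.4530

45.3%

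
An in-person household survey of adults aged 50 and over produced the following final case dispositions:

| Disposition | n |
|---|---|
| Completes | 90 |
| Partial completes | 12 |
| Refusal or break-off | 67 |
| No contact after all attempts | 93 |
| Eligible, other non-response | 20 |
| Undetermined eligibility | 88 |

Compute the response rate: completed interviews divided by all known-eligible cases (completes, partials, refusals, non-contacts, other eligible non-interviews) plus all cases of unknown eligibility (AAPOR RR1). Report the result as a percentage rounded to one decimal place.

24.3%

Num = 90
Base = 90 + 12 + 67 + 93 + 20 + 88 = 370
RR1 = 90 / 370 = 0.2432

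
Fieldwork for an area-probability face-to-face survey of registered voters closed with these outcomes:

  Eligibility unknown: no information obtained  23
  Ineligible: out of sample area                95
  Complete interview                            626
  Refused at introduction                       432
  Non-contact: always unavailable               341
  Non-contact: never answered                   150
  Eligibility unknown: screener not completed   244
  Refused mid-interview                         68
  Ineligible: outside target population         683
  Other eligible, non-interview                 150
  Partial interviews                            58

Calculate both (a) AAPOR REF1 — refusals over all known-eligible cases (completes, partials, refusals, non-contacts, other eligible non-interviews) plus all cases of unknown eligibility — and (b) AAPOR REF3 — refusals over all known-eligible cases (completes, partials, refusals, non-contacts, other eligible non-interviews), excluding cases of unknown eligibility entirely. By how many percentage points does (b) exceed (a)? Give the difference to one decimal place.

Refused = 432 + 68 = 500
Non-contacts = 150 + 341 = 491
Undetermined eligibility = 244 + 23 = 267
Screened out, ineligible = 683 + 95 = 778
Num = 500
Base = 626 + 58 + 500 + 491 + 150 + 267 = 2092
REF1 = 500 / 2092 = 0.2390
Base = 626 + 58 + 500 + 491 + 150 = 1825
REF3 = 500 / 1825 = 0.2740
Difference = 27.40 − 23.90 = 3.50 percentage points

3.5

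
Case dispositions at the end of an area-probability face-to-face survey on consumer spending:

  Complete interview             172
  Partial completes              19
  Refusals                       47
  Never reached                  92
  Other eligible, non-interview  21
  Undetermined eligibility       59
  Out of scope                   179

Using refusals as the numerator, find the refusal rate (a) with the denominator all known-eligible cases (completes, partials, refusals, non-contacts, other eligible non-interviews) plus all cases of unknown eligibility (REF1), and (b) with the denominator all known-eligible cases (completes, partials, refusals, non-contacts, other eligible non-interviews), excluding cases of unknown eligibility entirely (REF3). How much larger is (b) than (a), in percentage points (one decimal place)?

Numerator = 47
Denominator = 172 + 19 + 47 + 92 + 21 + 59 = 410
REF1 = 47 / 410 = 0.1146
Denominator = 172 + 19 + 47 + 92 + 21 = 351
REF3 = 47 / 351 = 0.1339
Difference = 13.39 − 11.46 = 1.93 percentage points

1.9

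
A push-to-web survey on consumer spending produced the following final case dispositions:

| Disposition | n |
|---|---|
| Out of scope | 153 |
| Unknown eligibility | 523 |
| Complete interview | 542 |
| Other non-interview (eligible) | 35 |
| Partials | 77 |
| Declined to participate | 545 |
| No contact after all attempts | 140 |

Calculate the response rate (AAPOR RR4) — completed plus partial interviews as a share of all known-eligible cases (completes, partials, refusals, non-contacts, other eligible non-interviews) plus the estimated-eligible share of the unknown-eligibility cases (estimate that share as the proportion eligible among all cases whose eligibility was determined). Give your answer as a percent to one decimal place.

34.2%

Numerator: 542 + 77 = 619
Eligible (known): 542 + 77 + 545 + 140 + 35 = 1339
e = 1339 / (1339 + 153) = 1339 / 1492 = 0.8975
Estimated eligible among unknowns: 0.8975 × 523 = 469.39
Denom: 1339 + 469.39 = 1808.39
RR4 = 619 / 1808.39 = 0.3423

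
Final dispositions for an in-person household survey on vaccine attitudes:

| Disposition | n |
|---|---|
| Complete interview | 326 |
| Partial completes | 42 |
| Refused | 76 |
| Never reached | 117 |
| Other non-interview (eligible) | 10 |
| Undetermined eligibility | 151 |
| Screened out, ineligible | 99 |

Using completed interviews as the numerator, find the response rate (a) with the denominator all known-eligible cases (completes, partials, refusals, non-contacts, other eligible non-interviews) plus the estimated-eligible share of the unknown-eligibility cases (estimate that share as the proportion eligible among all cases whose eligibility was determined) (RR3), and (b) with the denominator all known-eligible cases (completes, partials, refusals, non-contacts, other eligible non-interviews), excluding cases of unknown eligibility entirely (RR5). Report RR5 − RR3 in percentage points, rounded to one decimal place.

10.5

Numerator = 326
Known eligible = 326 + 42 + 76 + 117 + 10 = 571
e = 571 / (571 + 99) = 571 / 670 = 0.8522
Eligible share of unknowns = 0.8522 × 151 = 128.68
Denom = 571 + 128.68 = 699.68
RR3 = 326 / 699.68 = 0.4659
Denom = 326 + 42 + 76 + 117 + 10 = 571
RR5 = 326 / 571 = 0.5709
Difference = 57.09 − 46.59 = 10.50 percentage points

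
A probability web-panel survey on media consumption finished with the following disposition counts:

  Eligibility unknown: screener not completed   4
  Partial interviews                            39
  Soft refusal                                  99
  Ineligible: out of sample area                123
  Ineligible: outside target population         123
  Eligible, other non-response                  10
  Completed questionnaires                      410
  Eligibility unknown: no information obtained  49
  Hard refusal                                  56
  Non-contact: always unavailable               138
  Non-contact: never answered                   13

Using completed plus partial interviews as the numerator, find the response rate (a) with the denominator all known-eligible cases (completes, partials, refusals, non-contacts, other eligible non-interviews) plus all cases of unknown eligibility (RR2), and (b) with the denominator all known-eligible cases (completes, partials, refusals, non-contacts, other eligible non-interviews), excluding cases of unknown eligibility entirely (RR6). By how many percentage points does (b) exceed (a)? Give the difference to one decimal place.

3.8

Declined to participate = 56 + 99 = 155
No contact after all attempts = 13 + 138 = 151
Unknown eligibility = 4 + 49 = 53
Out of scope = 123 + 123 = 246
Top → 410 + 39 = 449
Denominator → 410 + 39 + 155 + 151 + 10 + 53 = 818
RR2 = 449 / 818 = 0.5489
Denominator → 410 + 39 + 155 + 151 + 10 = 765
RR6 = 449 / 765 = 0.5869
Difference = 58.69 − 54.89 = 3.80 percentage points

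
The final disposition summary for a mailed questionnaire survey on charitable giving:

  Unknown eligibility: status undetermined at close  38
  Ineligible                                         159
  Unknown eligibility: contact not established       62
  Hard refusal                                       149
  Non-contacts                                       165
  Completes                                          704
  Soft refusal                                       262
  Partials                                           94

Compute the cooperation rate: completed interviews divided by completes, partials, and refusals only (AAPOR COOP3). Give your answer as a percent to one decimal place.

Declined to participate = 149 + 262 = 411
Undetermined eligibility = 62 + 38 = 100
Num → 704
Denominator → 704 + 94 + 411 = 1209
COOP3 = 704 / 1209 = 0.5823

58.2%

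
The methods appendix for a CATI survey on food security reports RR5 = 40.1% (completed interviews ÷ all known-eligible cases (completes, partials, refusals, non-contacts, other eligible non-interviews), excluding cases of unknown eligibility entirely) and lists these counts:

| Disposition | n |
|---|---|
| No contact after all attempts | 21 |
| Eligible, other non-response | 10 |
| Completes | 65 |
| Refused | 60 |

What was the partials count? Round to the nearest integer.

6

RR5 = 65 / D = 0.401
D = 65 / 0.401 = 162.1
Rest of base = 156
partials = 162.1 − 156 ≈ 6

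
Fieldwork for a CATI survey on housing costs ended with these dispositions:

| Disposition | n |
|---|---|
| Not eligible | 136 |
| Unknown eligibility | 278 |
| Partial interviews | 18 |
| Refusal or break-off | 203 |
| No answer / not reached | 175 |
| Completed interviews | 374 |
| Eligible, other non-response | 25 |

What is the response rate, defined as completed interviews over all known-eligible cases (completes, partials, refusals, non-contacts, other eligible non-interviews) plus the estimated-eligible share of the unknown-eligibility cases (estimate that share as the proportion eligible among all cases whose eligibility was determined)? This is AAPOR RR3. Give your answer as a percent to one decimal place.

Top = 374
Known eligible = 374 + 18 + 203 + 175 + 25 = 795
e = 795 / (795 + 136) = 795 / 931 = 0.8539
Eligible share of unknowns = 0.8539 × 278 = 237.38
Denom = 795 + 237.38 = 1032.38
RR3 = 374 / 1032.38 = 0.3623

36.2%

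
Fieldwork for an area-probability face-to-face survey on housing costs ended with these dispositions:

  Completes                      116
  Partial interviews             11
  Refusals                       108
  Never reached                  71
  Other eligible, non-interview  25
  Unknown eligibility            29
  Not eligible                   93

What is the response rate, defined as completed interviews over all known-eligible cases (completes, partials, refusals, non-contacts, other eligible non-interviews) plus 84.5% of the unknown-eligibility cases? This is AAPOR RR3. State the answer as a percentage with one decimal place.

32.6%

Top → 116
Determined eligible → 116 + 11 + 108 + 71 + 25 = 331
e × U → 0.8450 × 29 = 24.50
Denom → 331 + 24.50 = 355.50
RR3 = 116 / 355.50 = 0.3263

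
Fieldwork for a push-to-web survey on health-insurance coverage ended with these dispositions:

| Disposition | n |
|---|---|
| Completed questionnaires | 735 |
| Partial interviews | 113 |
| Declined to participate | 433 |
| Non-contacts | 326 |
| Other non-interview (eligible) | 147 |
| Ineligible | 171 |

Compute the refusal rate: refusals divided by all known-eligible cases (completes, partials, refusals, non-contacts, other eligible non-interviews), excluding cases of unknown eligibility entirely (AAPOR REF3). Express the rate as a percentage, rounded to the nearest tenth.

24.7%

Num: 433
Denom: 735 + 113 + 433 + 326 + 147 = 1754
REF3 = 433 / 1754 = 0.2469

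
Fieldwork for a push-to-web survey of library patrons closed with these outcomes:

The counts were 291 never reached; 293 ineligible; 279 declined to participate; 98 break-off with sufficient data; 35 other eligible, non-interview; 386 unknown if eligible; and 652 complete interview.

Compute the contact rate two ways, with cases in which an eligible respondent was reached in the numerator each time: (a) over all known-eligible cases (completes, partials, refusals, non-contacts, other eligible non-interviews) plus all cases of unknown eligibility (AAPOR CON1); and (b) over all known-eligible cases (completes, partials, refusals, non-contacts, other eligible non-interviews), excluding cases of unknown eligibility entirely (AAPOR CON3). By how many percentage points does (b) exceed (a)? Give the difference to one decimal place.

17.4

Numerator: 652 + 98 + 279 + 35 = 1064
Base: 652 + 98 + 279 + 291 + 35 + 386 = 1741
CON1 = 1064 / 1741 = 0.6111
Base: 652 + 98 + 279 + 291 + 35 = 1355
CON3 = 1064 / 1355 = 0.7852
Difference = 78.52 − 61.11 = 17.41 percentage points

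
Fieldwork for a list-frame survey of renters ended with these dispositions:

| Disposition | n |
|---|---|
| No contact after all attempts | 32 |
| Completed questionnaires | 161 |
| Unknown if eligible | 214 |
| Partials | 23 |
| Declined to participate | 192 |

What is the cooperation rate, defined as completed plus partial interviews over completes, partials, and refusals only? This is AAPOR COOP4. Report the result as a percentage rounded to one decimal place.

Numerator: 161 + 23 = 184
Denom: 161 + 23 + 192 = 376
COOP4 = 184 / 376 = 0.4894

48.9%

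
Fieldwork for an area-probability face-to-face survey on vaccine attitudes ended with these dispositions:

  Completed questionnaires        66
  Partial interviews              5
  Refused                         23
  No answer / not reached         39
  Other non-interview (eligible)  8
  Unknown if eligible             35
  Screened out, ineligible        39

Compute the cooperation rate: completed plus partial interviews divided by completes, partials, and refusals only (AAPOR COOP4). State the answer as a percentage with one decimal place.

75.5%

Top → 66 + 5 = 71
Denom → 66 + 5 + 23 = 94
COOP4 = 71 / 94 = 0.7553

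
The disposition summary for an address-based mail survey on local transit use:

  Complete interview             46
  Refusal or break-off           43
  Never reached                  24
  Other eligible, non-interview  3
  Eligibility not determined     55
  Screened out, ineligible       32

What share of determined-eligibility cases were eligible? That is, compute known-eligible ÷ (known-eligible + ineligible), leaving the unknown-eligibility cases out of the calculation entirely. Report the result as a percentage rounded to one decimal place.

78.4%

Eligible (known): 46 + 43 + 24 + 3 = 116
e = 116 / (116 + 32) = 116 / 148 = 0.7838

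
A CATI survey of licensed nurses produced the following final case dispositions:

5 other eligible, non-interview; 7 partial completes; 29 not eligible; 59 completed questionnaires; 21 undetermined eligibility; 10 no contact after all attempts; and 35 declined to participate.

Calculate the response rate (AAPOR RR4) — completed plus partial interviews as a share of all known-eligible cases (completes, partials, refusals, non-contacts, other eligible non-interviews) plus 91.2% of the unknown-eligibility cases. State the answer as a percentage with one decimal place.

48.8%

Numerator = 59 + 7 = 66
Known eligible = 59 + 7 + 35 + 10 + 5 = 116
Eligible share of unknowns = 0.9120 × 21 = 19.15
Base = 116 + 19.15 = 135.15
RR4 = 66 / 135.15 = 0.4883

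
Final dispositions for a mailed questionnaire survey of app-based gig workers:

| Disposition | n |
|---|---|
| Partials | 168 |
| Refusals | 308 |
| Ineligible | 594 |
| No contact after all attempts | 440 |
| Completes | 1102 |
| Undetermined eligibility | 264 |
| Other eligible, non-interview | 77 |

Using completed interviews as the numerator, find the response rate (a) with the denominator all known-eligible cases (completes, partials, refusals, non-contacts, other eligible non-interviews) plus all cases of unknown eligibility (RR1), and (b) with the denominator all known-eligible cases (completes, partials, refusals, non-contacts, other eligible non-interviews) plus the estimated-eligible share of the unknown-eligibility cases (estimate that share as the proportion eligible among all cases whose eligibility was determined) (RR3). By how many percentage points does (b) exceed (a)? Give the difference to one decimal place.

1.2

Num = 1102
Denom = 1102 + 168 + 308 + 440 + 77 + 264 = 2359
RR1 = 1102 / 2359 = 0.4671
Known eligible = 1102 + 168 + 308 + 440 + 77 = 2095
e = 2095 / (2095 + 594) = 2095 / 2689 = 0.7791
e × U = 0.7791 × 264 = 205.68
Denom = 2095 + 205.68 = 2300.68
RR3 = 1102 / 2300.68 = 0.4790
Difference = 47.90 − 46.71 = 1.19 percentage points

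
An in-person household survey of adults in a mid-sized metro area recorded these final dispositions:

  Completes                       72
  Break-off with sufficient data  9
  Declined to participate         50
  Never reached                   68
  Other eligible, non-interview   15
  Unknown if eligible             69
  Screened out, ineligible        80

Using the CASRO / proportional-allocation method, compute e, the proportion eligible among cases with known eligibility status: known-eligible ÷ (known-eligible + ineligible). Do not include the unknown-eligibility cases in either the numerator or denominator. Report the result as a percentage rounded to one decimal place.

72.8%

Eligible (known) → 72 + 9 + 50 + 68 + 15 = 214
e = 214 / (214 + 80) = 214 / 294 = 0.7279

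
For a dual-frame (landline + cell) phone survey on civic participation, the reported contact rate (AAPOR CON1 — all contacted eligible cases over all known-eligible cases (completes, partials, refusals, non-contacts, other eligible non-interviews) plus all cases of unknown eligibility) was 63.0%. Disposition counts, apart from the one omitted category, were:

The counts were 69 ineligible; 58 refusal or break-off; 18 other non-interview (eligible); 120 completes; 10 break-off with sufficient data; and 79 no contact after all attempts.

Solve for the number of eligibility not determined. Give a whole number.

Top: 120 + 10 + 58 + 18 = 206
CON1 = 206 / D = 0.630
D = 206 / 0.630 = 327.0
Rest of base = 285
eligibility not determined = 327.0 − 285 ≈ 42

42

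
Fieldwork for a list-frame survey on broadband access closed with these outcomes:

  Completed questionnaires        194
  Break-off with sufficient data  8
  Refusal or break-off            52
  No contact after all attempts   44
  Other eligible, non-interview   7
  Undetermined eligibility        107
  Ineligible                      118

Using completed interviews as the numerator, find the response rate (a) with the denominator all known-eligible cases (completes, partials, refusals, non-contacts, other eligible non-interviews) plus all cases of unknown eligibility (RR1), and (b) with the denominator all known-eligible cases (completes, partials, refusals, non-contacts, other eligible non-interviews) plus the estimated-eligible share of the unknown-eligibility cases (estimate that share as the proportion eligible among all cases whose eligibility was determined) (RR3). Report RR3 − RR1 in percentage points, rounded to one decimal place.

Num: 194
Base: 194 + 8 + 52 + 44 + 7 + 107 = 412
RR1 = 194 / 412 = 0.4709
Known eligible: 194 + 8 + 52 + 44 + 7 = 305
e = 305 / (305 + 118) = 305 / 423 = 0.7210
Estimated eligible among unknowns: 0.7210 × 107 = 77.15
Base: 305 + 77.15 = 382.15
RR3 = 194 / 382.15 = 0.5077
Difference = 50.77 − 47.09 = 3.68 percentage points

3.7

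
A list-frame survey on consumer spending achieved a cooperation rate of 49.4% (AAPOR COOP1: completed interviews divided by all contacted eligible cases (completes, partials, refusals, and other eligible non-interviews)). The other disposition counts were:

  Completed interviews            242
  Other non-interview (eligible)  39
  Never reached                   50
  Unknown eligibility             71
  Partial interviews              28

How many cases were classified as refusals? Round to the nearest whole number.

COOP1 = 242 / D = 0.494
D = 242 / 0.494 = 489.9
Other denominator terms total 309
refusals = 489.9 − 309 ≈ 181

181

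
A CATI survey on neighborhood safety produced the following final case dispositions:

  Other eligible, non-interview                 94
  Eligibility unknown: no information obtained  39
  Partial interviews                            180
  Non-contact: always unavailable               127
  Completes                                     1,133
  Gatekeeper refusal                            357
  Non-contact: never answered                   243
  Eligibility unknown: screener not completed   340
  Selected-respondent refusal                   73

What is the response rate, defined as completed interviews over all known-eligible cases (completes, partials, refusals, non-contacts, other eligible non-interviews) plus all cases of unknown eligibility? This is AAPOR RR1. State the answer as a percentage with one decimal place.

Declined to participate = 357 + 73 = 430
No contact after all attempts = 243 + 127 = 370
Unknown if eligible = 340 + 39 = 379
Num: 1133
Base: 1133 + 180 + 430 + 370 + 94 + 379 = 2586
RR1 = 1133 / 2586 = 0.4381

43.8%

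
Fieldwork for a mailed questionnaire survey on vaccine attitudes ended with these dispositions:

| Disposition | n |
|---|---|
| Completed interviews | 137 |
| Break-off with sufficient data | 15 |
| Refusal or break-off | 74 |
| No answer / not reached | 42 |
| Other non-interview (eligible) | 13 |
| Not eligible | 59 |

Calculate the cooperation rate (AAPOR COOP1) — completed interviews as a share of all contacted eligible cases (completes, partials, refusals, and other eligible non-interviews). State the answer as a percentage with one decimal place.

Num: 137
Base: 137 + 15 + 74 + 13 = 239
COOP1 = 137 / 239 = 0.5732

57.3%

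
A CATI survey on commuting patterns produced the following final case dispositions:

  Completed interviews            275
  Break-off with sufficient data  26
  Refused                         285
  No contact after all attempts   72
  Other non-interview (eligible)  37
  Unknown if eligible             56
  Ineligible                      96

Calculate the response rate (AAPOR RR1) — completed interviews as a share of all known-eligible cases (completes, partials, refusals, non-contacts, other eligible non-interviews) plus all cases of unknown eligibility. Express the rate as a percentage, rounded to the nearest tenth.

Top: 275
Denom: 275 + 26 + 285 + 72 + 37 + 56 = 751
RR1 = 275 / 751 = 0.3662

36.6%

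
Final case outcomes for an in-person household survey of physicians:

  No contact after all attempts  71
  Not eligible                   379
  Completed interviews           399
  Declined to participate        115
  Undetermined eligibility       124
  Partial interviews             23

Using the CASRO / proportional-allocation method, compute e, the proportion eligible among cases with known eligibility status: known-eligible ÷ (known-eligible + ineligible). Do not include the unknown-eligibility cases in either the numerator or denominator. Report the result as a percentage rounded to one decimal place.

61.6%

Known eligible → 399 + 23 + 115 + 71 = 608
e = 608 / (608 + 379) = 608 / 987 = 0.6160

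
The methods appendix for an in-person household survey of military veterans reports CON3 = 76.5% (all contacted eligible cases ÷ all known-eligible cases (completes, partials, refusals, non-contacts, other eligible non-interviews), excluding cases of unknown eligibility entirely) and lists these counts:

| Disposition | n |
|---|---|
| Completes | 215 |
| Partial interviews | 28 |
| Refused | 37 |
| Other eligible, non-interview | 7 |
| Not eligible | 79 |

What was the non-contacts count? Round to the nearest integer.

88

Num = 215 + 28 + 37 + 7 = 287
CON3 = 287 / D = 0.765
D = 287 / 0.765 = 375.2
Remaining denominator categories sum to 287
non-contacts = 375.2 − 287 ≈ 88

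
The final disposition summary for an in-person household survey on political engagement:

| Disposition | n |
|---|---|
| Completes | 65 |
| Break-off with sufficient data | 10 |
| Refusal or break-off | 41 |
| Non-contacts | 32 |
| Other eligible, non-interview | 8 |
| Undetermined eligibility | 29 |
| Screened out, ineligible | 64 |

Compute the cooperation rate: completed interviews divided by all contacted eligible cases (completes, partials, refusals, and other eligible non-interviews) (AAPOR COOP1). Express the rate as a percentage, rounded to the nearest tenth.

Numerator = 65
Base = 65 + 10 + 41 + 8 = 124
COOP1 = 65 / 124 = 0.5242

52.4%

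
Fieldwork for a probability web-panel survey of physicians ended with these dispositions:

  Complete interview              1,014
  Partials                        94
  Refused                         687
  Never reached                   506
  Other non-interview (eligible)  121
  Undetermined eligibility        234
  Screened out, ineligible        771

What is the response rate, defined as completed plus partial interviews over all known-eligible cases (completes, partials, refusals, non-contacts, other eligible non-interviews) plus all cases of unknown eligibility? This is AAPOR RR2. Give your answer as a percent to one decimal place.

41.7%

Top: 1014 + 94 = 1108
Denominator: 1014 + 94 + 687 + 506 + 121 + 234 = 2656
RR2 = 1108 / 2656 = 0.4172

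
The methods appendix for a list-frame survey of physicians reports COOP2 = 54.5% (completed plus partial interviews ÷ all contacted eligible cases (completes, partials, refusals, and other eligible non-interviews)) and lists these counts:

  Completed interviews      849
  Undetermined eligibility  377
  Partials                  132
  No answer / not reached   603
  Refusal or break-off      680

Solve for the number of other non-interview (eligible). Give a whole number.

Top = 849 + 132 = 981
COOP2 = 981 / D = 0.545
D = 981 / 0.545 = 1800.0
Other denominator terms total 1661
other non-interview (eligible) = 1800.0 − 1661 ≈ 139

139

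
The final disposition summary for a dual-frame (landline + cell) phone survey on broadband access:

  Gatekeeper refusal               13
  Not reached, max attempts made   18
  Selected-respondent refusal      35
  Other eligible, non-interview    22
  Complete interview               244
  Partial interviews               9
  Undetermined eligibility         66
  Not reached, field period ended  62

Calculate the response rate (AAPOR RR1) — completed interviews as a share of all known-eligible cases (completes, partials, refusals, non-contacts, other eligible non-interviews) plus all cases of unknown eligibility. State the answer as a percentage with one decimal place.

Refusals = 13 + 35 = 48
Never reached = 62 + 18 = 80
Top → 244
Denom → 244 + 9 + 48 + 80 + 22 + 66 = 469
RR1 = 244 / 469 = 0.5203

52.0%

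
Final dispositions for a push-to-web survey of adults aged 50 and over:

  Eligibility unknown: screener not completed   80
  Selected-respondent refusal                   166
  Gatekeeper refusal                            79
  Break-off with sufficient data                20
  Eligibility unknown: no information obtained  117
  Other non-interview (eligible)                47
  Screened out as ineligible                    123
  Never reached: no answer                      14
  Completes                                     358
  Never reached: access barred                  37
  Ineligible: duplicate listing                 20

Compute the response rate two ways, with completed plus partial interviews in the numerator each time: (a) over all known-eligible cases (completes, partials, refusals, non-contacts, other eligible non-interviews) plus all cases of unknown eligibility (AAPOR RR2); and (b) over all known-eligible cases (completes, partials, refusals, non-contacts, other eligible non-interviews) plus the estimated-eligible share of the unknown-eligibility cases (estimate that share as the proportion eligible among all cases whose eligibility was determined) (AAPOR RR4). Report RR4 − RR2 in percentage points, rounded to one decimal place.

Refusals = 79 + 166 = 245
Never reached = 14 + 37 = 51
Eligibility not determined = 80 + 117 = 197
Ineligible = 123 + 20 = 143
Num = 358 + 20 = 378
Denom = 358 + 20 + 245 + 51 + 47 + 197 = 918
RR2 = 378 / 918 = 0.4118
Eligible (known) = 358 + 20 + 245 + 51 + 47 = 721
e = 721 / (721 + 143) = 721 / 864 = 0.8345
e × U = 0.8345 × 197 = 164.40
Denom = 721 + 164.40 = 885.40
RR4 = 378 / 885.40 = 0.4269
Difference = 42.69 − 41.18 = 1.51 percentage points

1.5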